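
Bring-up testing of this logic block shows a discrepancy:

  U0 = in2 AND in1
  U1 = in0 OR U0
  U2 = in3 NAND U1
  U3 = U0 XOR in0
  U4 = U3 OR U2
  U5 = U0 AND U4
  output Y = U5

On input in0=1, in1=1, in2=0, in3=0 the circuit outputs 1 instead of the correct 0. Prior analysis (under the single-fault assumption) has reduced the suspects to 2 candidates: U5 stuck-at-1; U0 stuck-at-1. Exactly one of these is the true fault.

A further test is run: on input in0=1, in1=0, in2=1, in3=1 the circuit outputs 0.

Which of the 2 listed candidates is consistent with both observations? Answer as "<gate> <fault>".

U0 stuck-at-1

Evaluate each candidate on input in0=1, in1=0, in2=1, in3=1:
  U5 stuck-at-1: U0=0, U1=1, U2=0, U3=1, U4=1, U5=1 [stuck-at-1] → 1 — eliminated
  U0 stuck-at-1: U0=1 [stuck-at-1], U1=1, U2=0, U3=0, U4=0, U5=0 → 0 — matches
Only U0 stuck-at-1 reproduces the observed 0.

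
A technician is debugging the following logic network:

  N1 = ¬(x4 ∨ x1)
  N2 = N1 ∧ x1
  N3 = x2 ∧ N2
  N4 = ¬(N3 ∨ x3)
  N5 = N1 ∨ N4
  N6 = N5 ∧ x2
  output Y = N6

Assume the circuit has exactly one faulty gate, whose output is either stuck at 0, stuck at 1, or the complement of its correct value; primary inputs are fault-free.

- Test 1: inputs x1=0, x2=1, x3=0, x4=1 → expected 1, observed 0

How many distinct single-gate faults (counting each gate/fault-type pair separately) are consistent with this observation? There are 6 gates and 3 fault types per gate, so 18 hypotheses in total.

10

Fault-free: N1=0, N2=0, N3=0, N4=1, N5=1, N6=1 → 1. Observed 0.
  N1: none of the 3 fault types match ✗
  N2: stuck-at-1, inverted output ✓; others ✗
  N3: stuck-at-1, inverted output ✓; others ✗
  N4: stuck-at-0, inverted output ✓; others ✗
  N5: stuck-at-0, inverted output ✓; others ✗
  N6: stuck-at-0, inverted output ✓; others ✗
Consistent faults: {N2 stuck-at-1, N2 inverted output, N3 stuck-at-1, N3 inverted output, N4 stuck-at-0, N4 inverted output, N5 stuck-at-0, N5 inverted output, N6 stuck-at-0, N6 inverted output} — 10 in all.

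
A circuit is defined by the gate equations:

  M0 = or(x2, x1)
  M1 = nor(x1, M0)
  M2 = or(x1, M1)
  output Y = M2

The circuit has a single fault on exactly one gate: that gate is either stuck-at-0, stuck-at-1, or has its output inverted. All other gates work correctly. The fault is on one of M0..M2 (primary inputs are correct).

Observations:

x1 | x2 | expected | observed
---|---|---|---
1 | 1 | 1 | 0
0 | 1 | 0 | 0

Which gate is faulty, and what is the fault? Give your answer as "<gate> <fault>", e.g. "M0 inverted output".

Fault-free values for test 1 (x1=1, x2=1): M0=1, M1=0, M2=1, giving Y=1. Observed 0.
Test 1: faults giving observed 0 are {M2 stuck-at-0, M2 inverted output}.
Test 2 (x1=0, x2=1): fault-free M0=1, M1=0, M2=0 → 0; observed 0. Eliminates M2 inverted output.
Only M2 stuck-at-0 is consistent with every test.

M2 stuck-at-0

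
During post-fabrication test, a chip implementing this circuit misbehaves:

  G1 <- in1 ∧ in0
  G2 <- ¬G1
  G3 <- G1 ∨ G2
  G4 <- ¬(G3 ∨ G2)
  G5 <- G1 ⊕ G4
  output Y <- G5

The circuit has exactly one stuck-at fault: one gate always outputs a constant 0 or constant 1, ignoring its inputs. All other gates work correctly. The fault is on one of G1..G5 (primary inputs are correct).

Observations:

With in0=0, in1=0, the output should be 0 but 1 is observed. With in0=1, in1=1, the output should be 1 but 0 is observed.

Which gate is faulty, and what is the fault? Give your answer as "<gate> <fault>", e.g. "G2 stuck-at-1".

Fault-free values for test 1 (in0=0, in1=0): G1=0, G2=1, G3=1, G4=0, G5=0, giving Y=0. Observed 1.
Test 1: faults giving observed 1 are {G1 stuck-at-1, G2 stuck-at-0, G4 stuck-at-1, G5 stuck-at-1}.
Test 2 (in0=1, in1=1): fault-free G1=1, G2=0, G3=1, G4=0, G5=1 → 1; observed 0. Eliminates G1 stuck-at-1, G2 stuck-at-0, G5 stuck-at-1.
Only G4 stuck-at-1 is consistent with every test.

G4 stuck-at-1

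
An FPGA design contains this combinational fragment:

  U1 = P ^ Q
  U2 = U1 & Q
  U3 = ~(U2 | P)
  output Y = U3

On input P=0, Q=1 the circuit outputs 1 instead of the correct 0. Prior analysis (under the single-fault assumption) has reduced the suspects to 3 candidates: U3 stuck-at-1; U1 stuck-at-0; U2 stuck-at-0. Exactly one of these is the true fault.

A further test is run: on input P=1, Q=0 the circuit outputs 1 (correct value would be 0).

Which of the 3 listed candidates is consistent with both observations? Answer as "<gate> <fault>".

Evaluate each candidate on input P=1, Q=0:
  U3 stuck-at-1: U1=1, U2=0, U3=1 [stuck-at-1] → 1 — matches
  U1 stuck-at-0: U1=0 [stuck-at-0], U2=0, U3=0 → 0 — eliminated
  U2 stuck-at-0: U1=1, U2=0 [stuck-at-0], U3=0 → 0 — eliminated
Only U3 stuck-at-1 reproduces the observed 1.

U3 stuck-at-1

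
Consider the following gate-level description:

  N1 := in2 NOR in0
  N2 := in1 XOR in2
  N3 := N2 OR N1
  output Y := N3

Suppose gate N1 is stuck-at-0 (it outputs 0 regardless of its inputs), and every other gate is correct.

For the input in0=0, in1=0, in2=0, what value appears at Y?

Propagate with N1 forced: N1=0 [stuck-at-0], N2=0, N3=0.
So Y = 0. (Without the fault it would be 1.)

0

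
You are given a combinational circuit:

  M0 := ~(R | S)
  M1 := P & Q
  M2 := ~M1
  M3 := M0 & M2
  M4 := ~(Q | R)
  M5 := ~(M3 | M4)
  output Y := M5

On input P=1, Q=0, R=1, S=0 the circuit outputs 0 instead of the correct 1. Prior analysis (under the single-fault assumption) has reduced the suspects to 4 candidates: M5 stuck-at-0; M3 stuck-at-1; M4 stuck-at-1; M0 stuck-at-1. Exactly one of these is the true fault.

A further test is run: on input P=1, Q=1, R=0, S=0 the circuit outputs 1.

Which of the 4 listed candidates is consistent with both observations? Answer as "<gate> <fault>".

M0 stuck-at-1

Evaluate each candidate on input P=1, Q=1, R=0, S=0:
  M5 stuck-at-0: M0=1, M1=1, M2=0, M3=0, M4=0, M5=0 [stuck-at-0] → 0 — eliminated
  M3 stuck-at-1: M0=1, M1=1, M2=0, M3=1 [stuck-at-1], M4=0, M5=0 → 0 — eliminated
  M4 stuck-at-1: M0=1, M1=1, M2=0, M3=0, M4=1 [stuck-at-1], M5=0 → 0 — eliminated
  M0 stuck-at-1: M0=1 [stuck-at-1], M1=1, M2=0, M3=0, M4=0, M5=1 → 1 — matches
Only M0 stuck-at-1 reproduces the observed 1.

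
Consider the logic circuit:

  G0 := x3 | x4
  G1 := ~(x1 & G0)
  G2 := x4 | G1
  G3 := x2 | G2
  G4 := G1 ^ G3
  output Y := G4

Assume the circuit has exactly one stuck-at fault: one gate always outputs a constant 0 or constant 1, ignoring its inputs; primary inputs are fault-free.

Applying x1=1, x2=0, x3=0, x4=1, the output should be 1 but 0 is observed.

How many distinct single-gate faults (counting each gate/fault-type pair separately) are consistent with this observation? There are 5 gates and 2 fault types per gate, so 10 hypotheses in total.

Fault-free: G0=1, G1=0, G2=1, G3=1, G4=1 → 1. Observed 0.
  G0 stuck-at-0: output 0 ✓
  G0 stuck-at-1: output 1 ✗
  G1 stuck-at-0: output 1 ✗
  G1 stuck-at-1: output 0 ✓
  G2 stuck-at-0: output 0 ✓
  G2 stuck-at-1: output 1 ✗
  G3 stuck-at-0: output 0 ✓
  G3 stuck-at-1: output 1 ✗
  G4 stuck-at-0: output 0 ✓
  G4 stuck-at-1: output 1 ✗
Consistent faults: {G0 stuck-at-0, G1 stuck-at-1, G2 stuck-at-0, G3 stuck-at-0, G4 stuck-at-0} — 5 in all.

5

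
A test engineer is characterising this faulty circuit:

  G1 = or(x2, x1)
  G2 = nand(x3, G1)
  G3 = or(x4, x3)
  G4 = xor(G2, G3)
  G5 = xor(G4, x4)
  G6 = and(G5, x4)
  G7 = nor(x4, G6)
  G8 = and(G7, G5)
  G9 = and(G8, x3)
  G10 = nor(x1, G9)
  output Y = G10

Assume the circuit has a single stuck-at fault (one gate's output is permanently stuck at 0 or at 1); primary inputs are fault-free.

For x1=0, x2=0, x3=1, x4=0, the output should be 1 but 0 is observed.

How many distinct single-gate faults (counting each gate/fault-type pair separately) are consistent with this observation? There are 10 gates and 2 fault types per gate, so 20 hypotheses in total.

Fault-free: G1=0, G2=1, G3=1, G4=0, G5=0, G6=0, G7=1, G8=0, G9=0, G10=1 → 1. Observed 0.
  G1: stuck-at-1 ✓; others ✗
  G2: stuck-at-0 ✓; others ✗
  G3: stuck-at-0 ✓; others ✗
  G4: stuck-at-1 ✓; others ✗
  G5: stuck-at-1 ✓; others ✗
  G6: none of the 2 fault types match ✗
  G7: none of the 2 fault types match ✗
  G8: stuck-at-1 ✓; others ✗
  G9: stuck-at-1 ✓; others ✗
  G10: stuck-at-0 ✓; others ✗
Consistent faults: {G1 stuck-at-1, G2 stuck-at-0, G3 stuck-at-0, G4 stuck-at-1, G5 stuck-at-1, G8 stuck-at-1, G9 stuck-at-1, G10 stuck-at-0} — 8 in all.

8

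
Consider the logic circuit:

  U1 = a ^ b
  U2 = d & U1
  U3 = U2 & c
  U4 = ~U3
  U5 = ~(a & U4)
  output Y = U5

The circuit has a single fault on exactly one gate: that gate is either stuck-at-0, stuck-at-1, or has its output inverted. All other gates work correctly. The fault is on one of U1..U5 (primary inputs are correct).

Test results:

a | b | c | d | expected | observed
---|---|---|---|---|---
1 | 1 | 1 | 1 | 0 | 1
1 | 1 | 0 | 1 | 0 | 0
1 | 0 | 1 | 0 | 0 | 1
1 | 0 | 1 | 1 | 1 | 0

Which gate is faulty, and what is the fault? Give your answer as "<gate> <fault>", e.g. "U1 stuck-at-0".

U2 inverted output

Fault-free values for test 1 (a=1, b=1, c=1, d=1): U1=0, U2=0, U3=0, U4=1, U5=0, giving Y=0. Observed 1.
Test 1: faults giving observed 1 are {U1 stuck-at-1, U1 inverted output, U2 stuck-at-1, U2 inverted output, U3 stuck-at-1, U3 inverted output, U4 stuck-at-0, U4 inverted output, U5 stuck-at-1, U5 inverted output}.
Test 2 (a=1, b=1, c=0, d=1): fault-free U1=0, U2=0, U3=0, U4=1, U5=0 → 0; observed 0. Eliminates U3 stuck-at-1, U3 inverted output, U4 stuck-at-0, U4 inverted output, U5 stuck-at-1, U5 inverted output.
Test 3 (a=1, b=0, c=1, d=0): fault-free U1=1, U2=0, U3=0, U4=1, U5=0 → 0; observed 1. Eliminates U1 stuck-at-1, U1 inverted output.
Test 4 (a=1, b=0, c=1, d=1): fault-free U1=1, U2=1, U3=1, U4=0, U5=1 → 1; observed 0. Eliminates U2 stuck-at-1.
Only U2 inverted output is consistent with every test.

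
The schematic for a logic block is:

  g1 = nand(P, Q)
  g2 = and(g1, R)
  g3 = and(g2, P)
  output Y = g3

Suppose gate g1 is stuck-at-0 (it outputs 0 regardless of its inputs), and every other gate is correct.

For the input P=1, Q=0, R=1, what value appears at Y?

0

Propagate with g1 forced: g1=0 [stuck-at-0], g2=0, g3=0.
So Y = 0. (Without the fault it would be 1.)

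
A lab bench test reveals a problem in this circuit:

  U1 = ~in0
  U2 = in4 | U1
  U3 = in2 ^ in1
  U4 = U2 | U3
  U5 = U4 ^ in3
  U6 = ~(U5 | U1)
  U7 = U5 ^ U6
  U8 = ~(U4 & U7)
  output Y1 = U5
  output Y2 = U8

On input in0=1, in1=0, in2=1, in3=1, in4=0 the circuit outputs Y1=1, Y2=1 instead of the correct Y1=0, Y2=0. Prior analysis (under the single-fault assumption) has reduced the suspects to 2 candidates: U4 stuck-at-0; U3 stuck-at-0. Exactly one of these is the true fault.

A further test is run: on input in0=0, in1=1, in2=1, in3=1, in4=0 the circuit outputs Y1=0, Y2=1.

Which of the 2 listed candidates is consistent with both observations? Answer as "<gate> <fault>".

U3 stuck-at-0

Evaluate each candidate on input in0=0, in1=1, in2=1, in3=1, in4=0:
  U4 stuck-at-0: U1=1, U2=1, U3=0, U4=0 [stuck-at-0], U5=1, U6=0, U7=1, U8=1 → Y1=1, Y2=1 — eliminated
  U3 stuck-at-0: U1=1, U2=1, U3=0 [stuck-at-0], U4=1, U5=0, U6=0, U7=0, U8=1 → Y1=0, Y2=1 — matches
Only U3 stuck-at-0 reproduces the observed Y1=0, Y2=1.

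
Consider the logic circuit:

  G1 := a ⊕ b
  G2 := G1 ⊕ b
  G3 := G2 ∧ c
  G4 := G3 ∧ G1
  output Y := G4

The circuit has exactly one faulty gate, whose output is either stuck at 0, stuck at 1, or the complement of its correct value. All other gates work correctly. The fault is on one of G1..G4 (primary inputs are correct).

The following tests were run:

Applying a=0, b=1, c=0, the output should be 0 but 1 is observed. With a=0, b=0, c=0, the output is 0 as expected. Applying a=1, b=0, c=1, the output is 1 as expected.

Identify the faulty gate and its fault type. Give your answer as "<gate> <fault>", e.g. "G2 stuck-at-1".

G3 stuck-at-1

Fault-free values for test 1 (a=0, b=1, c=0): G1=1, G2=0, G3=0, G4=0, giving Y=0. Observed 1.
Test 1: faults giving observed 1 are {G3 stuck-at-1, G3 inverted output, G4 stuck-at-1, G4 inverted output}.
Test 2 (a=0, b=0, c=0): fault-free G1=0, G2=0, G3=0, G4=0 → 0; observed 0. Eliminates G4 stuck-at-1, G4 inverted output.
Test 3 (a=1, b=0, c=1): fault-free G1=1, G2=1, G3=1, G4=1 → 1; observed 1. Eliminates G3 inverted output.
Only G3 stuck-at-1 is consistent with every test.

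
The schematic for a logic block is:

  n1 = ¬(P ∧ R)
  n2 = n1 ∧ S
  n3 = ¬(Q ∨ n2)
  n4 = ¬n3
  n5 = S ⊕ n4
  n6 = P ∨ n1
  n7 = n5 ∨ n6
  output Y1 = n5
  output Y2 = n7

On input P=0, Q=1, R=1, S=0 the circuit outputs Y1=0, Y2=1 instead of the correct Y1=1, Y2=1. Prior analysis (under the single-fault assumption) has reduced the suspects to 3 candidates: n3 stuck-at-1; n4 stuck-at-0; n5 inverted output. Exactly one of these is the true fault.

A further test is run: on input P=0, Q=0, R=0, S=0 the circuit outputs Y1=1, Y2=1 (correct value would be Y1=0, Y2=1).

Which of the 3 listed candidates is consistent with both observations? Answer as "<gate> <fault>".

Evaluate each candidate on input P=0, Q=0, R=0, S=0:
  n3 stuck-at-1: n1=1, n2=0, n3=1 [stuck-at-1], n4=0, n5=0, n6=1, n7=1 → Y1=0, Y2=1 — eliminated
  n4 stuck-at-0: n1=1, n2=0, n3=1, n4=0 [stuck-at-0], n5=0, n6=1, n7=1 → Y1=0, Y2=1 — eliminated
  n5 inverted output: n1=1, n2=0, n3=1, n4=0, n5=1 [inverted output], n6=1, n7=1 → Y1=1, Y2=1 — matches
Only n5 inverted output reproduces the observed Y1=1, Y2=1.

n5 inverted output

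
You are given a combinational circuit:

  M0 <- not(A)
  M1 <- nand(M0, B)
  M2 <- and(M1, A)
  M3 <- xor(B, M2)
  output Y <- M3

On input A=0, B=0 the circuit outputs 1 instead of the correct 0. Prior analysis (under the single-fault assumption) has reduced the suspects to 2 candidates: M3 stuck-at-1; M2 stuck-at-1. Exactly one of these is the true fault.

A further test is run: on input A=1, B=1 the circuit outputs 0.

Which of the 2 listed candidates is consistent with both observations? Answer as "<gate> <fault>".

Evaluate each candidate on input A=1, B=1:
  M3 stuck-at-1: M0=0, M1=1, M2=1, M3=1 [stuck-at-1] → 1 — eliminated
  M2 stuck-at-1: M0=0, M1=1, M2=1 [stuck-at-1], M3=0 → 0 — matches
Only M2 stuck-at-1 reproduces the observed 0.

M2 stuck-at-1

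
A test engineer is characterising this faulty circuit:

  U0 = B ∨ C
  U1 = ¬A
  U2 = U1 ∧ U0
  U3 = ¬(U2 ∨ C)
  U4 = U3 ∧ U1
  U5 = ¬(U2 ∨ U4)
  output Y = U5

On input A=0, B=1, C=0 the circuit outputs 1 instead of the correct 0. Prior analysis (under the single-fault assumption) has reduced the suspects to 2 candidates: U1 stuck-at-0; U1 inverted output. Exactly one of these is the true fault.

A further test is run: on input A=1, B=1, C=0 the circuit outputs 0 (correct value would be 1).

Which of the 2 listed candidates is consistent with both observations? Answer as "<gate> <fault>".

U1 inverted output

Evaluate each candidate on input A=1, B=1, C=0:
  U1 stuck-at-0: U0=1, U1=0 [stuck-at-0], U2=0, U3=1, U4=0, U5=1 → 1 — eliminated
  U1 inverted output: U0=1, U1=1 [inverted output], U2=1, U3=0, U4=0, U5=0 → 0 — matches
Only U1 inverted output reproduces the observed 0.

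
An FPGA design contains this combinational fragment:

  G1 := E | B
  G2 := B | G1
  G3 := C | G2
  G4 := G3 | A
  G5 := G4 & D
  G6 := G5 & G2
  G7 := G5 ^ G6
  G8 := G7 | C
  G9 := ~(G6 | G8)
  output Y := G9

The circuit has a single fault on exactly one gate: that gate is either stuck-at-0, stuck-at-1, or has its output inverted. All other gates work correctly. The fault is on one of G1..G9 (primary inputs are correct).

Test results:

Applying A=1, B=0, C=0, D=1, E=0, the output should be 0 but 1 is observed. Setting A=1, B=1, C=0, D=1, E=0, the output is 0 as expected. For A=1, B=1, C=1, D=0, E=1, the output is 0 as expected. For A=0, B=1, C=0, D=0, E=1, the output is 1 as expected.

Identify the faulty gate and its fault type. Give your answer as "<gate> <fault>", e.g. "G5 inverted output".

Fault-free values for test 1 (A=1, B=0, C=0, D=1, E=0): G1=0, G2=0, G3=0, G4=1, G5=1, G6=0, G7=1, G8=1, G9=0, giving Y=0. Observed 1.
Test 1: faults giving observed 1 are {G4 stuck-at-0, G4 inverted output, G5 stuck-at-0, G5 inverted output, G7 stuck-at-0, G7 inverted output, G8 stuck-at-0, G8 inverted output, G9 stuck-at-1, G9 inverted output}.
Test 2 (A=1, B=1, C=0, D=1, E=0): fault-free G1=1, G2=1, G3=1, G4=1, G5=1, G6=1, G7=0, G8=0, G9=0 → 0; observed 0. Eliminates G4 stuck-at-0, G4 inverted output, G5 stuck-at-0, G5 inverted output, G9 stuck-at-1, G9 inverted output.
Test 3 (A=1, B=1, C=1, D=0, E=1): fault-free G1=1, G2=1, G3=1, G4=1, G5=0, G6=0, G7=0, G8=1, G9=0 → 0; observed 0. Eliminates G8 stuck-at-0, G8 inverted output.
Test 4 (A=0, B=1, C=0, D=0, E=1): fault-free G1=1, G2=1, G3=1, G4=1, G5=0, G6=0, G7=0, G8=0, G9=1 → 1; observed 1. Eliminates G7 inverted output.
Only G7 stuck-at-0 is consistent with every test.

G7 stuck-at-0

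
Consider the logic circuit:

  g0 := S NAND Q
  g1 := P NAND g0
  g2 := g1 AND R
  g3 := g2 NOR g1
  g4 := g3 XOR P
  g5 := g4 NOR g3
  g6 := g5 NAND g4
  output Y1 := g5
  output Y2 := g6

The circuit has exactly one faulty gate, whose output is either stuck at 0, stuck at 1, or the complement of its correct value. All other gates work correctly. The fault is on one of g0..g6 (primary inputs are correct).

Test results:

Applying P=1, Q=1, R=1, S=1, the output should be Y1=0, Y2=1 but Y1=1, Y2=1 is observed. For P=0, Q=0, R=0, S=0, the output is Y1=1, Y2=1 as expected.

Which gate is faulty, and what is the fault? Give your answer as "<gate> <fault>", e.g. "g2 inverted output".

Fault-free values for test 1 (P=1, Q=1, R=1, S=1): g0=0, g1=1, g2=1, g3=0, g4=1, g5=0, g6=1, giving Y1=0, Y2=1. Observed Y1=1, Y2=1.
Test 1: faults giving observed Y1=1, Y2=1 are {g4 stuck-at-0, g4 inverted output}.
Test 2 (P=0, Q=0, R=0, S=0): fault-free g0=1, g1=1, g2=0, g3=0, g4=0, g5=1, g6=1 → Y1=1, Y2=1; observed Y1=1, Y2=1. Eliminates g4 inverted output.
Only g4 stuck-at-0 is consistent with every test.

g4 stuck-at-0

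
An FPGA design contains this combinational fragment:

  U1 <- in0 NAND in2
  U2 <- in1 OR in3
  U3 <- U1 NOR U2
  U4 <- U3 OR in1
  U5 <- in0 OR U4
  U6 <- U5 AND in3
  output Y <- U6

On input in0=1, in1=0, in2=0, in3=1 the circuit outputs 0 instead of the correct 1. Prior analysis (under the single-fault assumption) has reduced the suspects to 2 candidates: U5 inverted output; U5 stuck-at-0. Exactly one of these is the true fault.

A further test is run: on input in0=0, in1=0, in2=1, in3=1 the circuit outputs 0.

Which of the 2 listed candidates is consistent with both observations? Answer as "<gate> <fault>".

U5 stuck-at-0

Evaluate each candidate on input in0=0, in1=0, in2=1, in3=1:
  U5 inverted output: U1=1, U2=1, U3=0, U4=0, U5=1 [inverted output], U6=1 → 1 — eliminated
  U5 stuck-at-0: U1=1, U2=1, U3=0, U4=0, U5=0 [stuck-at-0], U6=0 → 0 — matches
Only U5 stuck-at-0 reproduces the observed 0.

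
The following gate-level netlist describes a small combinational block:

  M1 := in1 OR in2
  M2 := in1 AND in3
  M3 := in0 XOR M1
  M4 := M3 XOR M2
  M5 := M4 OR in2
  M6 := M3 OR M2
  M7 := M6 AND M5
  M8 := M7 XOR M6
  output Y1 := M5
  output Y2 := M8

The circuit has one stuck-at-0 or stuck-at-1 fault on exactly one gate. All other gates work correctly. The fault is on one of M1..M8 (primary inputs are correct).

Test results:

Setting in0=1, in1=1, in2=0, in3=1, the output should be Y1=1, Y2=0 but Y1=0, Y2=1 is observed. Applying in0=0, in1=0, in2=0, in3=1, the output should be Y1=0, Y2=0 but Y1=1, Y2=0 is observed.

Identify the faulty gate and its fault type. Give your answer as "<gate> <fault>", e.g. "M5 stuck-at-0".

Fault-free values for test 1 (in0=1, in1=1, in2=0, in3=1): M1=1, M2=1, M3=0, M4=1, M5=1, M6=1, M7=1, M8=0, giving Y1=1, Y2=0. Observed Y1=0, Y2=1.
Test 1: faults giving observed Y1=0, Y2=1 are {M1 stuck-at-0, M3 stuck-at-1, M4 stuck-at-0, M5 stuck-at-0}.
Test 2 (in0=0, in1=0, in2=0, in3=1): fault-free M1=0, M2=0, M3=0, M4=0, M5=0, M6=0, M7=0, M8=0 → Y1=0, Y2=0; observed Y1=1, Y2=0. Eliminates M1 stuck-at-0, M4 stuck-at-0, M5 stuck-at-0.
Only M3 stuck-at-1 is consistent with every test.

M3 stuck-at-1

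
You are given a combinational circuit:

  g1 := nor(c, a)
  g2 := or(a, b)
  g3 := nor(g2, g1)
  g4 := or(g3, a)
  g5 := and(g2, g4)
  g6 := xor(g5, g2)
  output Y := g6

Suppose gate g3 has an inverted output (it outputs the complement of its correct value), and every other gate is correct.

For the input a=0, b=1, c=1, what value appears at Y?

0

Propagate with g3 forced: g1=0, g2=1, g3=1 [inverted output], g4=1, g5=1, g6=0.
So Y = 0. (Without the fault it would be 1.)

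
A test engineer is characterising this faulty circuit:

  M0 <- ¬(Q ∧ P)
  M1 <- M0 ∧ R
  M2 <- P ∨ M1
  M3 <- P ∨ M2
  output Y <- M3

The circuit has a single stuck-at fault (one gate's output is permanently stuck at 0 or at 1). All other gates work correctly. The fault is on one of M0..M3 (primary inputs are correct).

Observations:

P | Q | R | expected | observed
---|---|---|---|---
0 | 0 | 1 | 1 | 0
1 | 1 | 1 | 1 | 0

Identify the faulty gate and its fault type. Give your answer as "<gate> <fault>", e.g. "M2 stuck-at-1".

Fault-free values for test 1 (P=0, Q=0, R=1): M0=1, M1=1, M2=1, M3=1, giving Y=1. Observed 0.
Test 1: faults giving observed 0 are {M0 stuck-at-0, M1 stuck-at-0, M2 stuck-at-0, M3 stuck-at-0}.
Test 2 (P=1, Q=1, R=1): fault-free M0=0, M1=0, M2=1, M3=1 → 1; observed 0. Eliminates M0 stuck-at-0, M1 stuck-at-0, M2 stuck-at-0.
Only M3 stuck-at-0 is consistent with every test.

M3 stuck-at-0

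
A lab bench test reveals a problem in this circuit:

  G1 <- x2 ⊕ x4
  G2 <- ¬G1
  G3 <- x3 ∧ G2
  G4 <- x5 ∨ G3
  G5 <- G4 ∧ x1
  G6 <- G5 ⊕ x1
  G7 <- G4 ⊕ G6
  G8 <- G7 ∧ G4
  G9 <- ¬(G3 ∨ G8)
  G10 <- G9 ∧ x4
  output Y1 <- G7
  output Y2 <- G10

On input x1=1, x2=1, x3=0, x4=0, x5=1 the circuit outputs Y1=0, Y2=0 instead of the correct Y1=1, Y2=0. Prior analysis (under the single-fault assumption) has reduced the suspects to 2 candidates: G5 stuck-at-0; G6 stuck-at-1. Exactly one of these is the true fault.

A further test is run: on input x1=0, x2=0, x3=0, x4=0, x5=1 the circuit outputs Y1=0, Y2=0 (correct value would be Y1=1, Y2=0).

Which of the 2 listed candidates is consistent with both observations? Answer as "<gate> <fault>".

Evaluate each candidate on input x1=0, x2=0, x3=0, x4=0, x5=1:
  G5 stuck-at-0: G1=0, G2=1, G3=0, G4=1, G5=0 [stuck-at-0], G6=0, G7=1, G8=1, G9=0, G10=0 → Y1=1, Y2=0 — eliminated
  G6 stuck-at-1: G1=0, G2=1, G3=0, G4=1, G5=0, G6=1 [stuck-at-1], G7=0, G8=0, G9=1, G10=0 → Y1=0, Y2=0 — matches
Only G6 stuck-at-1 reproduces the observed Y1=0, Y2=0.

G6 stuck-at-1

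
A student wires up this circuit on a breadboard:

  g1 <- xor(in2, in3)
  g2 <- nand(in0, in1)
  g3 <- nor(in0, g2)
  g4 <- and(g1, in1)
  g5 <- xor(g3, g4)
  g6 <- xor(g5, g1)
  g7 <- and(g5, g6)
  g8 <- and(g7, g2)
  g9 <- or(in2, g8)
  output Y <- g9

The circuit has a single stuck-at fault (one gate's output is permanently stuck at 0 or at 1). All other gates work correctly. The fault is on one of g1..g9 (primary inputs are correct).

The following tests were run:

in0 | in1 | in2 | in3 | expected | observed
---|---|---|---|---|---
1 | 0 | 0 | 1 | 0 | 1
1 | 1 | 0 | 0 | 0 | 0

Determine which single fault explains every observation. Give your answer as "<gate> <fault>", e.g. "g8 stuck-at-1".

g7 stuck-at-1

Fault-free values for test 1 (in0=1, in1=0, in2=0, in3=1): g1=1, g2=1, g3=0, g4=0, g5=0, g6=1, g7=0, g8=0, g9=0, giving Y=0. Observed 1.
Test 1: faults giving observed 1 are {g7 stuck-at-1, g8 stuck-at-1, g9 stuck-at-1}.
Test 2 (in0=1, in1=1, in2=0, in3=0): fault-free g1=0, g2=0, g3=0, g4=0, g5=0, g6=0, g7=0, g8=0, g9=0 → 0; observed 0. Eliminates g8 stuck-at-1, g9 stuck-at-1.
Only g7 stuck-at-1 is consistent with every test.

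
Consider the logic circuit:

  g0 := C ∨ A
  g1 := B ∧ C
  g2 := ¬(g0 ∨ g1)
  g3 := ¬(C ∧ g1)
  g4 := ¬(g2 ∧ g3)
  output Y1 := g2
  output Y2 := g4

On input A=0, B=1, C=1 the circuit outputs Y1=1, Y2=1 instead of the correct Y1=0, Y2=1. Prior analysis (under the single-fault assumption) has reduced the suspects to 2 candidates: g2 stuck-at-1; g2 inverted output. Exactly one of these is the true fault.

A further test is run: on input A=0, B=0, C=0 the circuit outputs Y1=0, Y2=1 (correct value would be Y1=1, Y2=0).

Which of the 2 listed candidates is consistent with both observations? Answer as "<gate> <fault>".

Evaluate each candidate on input A=0, B=0, C=0:
  g2 stuck-at-1: g0=0, g1=0, g2=1 [stuck-at-1], g3=1, g4=0 → Y1=1, Y2=0 — eliminated
  g2 inverted output: g0=0, g1=0, g2=0 [inverted output], g3=1, g4=1 → Y1=0, Y2=1 — matches
Only g2 inverted output reproduces the observed Y1=0, Y2=1.

g2 inverted output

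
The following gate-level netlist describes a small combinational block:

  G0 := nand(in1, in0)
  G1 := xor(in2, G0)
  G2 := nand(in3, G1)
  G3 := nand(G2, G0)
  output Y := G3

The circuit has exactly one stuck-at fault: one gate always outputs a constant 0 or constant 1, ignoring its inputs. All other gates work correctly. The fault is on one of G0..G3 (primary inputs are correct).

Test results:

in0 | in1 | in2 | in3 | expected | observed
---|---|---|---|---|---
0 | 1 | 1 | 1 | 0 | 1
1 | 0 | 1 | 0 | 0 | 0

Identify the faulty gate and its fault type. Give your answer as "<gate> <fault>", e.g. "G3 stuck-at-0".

G1 stuck-at-1

Fault-free values for test 1 (in0=0, in1=1, in2=1, in3=1): G0=1, G1=0, G2=1, G3=0, giving Y=0. Observed 1.
Test 1: faults giving observed 1 are {G0 stuck-at-0, G1 stuck-at-1, G2 stuck-at-0, G3 stuck-at-1}.
Test 2 (in0=1, in1=0, in2=1, in3=0): fault-free G0=1, G1=0, G2=1, G3=0 → 0; observed 0. Eliminates G0 stuck-at-0, G2 stuck-at-0, G3 stuck-at-1.
Only G1 stuck-at-1 is consistent with every test.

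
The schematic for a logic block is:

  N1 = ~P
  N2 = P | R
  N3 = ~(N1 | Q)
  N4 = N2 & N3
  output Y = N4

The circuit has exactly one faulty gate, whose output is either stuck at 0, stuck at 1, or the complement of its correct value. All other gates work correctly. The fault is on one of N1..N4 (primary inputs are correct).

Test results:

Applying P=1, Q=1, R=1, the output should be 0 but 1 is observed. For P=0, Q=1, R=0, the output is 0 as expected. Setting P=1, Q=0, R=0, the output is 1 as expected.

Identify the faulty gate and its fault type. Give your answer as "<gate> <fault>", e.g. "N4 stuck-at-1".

Fault-free values for test 1 (P=1, Q=1, R=1): N1=0, N2=1, N3=0, N4=0, giving Y=0. Observed 1.
Test 1: faults giving observed 1 are {N3 stuck-at-1, N3 inverted output, N4 stuck-at-1, N4 inverted output}.
Test 2 (P=0, Q=1, R=0): fault-free N1=1, N2=0, N3=0, N4=0 → 0; observed 0. Eliminates N4 stuck-at-1, N4 inverted output.
Test 3 (P=1, Q=0, R=0): fault-free N1=0, N2=1, N3=1, N4=1 → 1; observed 1. Eliminates N3 inverted output.
Only N3 stuck-at-1 is consistent with every test.

N3 stuck-at-1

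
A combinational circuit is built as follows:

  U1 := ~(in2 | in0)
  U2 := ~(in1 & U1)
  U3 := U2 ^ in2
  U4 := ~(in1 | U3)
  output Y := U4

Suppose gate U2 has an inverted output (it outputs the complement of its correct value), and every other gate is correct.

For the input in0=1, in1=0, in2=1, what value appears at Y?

0

Propagate with U2 forced: U1=0, U2=0 [inverted output], U3=1, U4=0.
So Y = 0. (Without the fault it would be 1.)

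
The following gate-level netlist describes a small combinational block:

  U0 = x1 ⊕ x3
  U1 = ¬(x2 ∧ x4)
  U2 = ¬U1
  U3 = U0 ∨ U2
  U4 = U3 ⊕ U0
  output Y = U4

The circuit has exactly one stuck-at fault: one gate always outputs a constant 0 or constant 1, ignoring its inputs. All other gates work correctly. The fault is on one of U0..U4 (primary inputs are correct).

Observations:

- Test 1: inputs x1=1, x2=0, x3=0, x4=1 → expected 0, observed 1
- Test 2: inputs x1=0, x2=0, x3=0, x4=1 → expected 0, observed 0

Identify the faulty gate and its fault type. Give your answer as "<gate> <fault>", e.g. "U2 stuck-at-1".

Fault-free values for test 1 (x1=1, x2=0, x3=0, x4=1): U0=1, U1=1, U2=0, U3=1, U4=0, giving Y=0. Observed 1.
Test 1: faults giving observed 1 are {U3 stuck-at-0, U4 stuck-at-1}.
Test 2 (x1=0, x2=0, x3=0, x4=1): fault-free U0=0, U1=1, U2=0, U3=0, U4=0 → 0; observed 0. Eliminates U4 stuck-at-1.
Only U3 stuck-at-0 is consistent with every test.

U3 stuck-at-0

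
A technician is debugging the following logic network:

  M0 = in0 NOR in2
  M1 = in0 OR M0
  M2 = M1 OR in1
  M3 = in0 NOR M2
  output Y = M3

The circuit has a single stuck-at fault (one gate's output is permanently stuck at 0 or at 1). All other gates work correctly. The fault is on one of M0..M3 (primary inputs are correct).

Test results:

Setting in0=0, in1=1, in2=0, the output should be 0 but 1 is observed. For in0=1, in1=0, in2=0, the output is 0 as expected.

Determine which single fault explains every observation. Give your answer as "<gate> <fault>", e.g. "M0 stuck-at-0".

Fault-free values for test 1 (in0=0, in1=1, in2=0): M0=1, M1=1, M2=1, M3=0, giving Y=0. Observed 1.
Test 1: faults giving observed 1 are {M2 stuck-at-0, M3 stuck-at-1}.
Test 2 (in0=1, in1=0, in2=0): fault-free M0=0, M1=1, M2=1, M3=0 → 0; observed 0. Eliminates M3 stuck-at-1.
Only M2 stuck-at-0 is consistent with every test.

M2 stuck-at-0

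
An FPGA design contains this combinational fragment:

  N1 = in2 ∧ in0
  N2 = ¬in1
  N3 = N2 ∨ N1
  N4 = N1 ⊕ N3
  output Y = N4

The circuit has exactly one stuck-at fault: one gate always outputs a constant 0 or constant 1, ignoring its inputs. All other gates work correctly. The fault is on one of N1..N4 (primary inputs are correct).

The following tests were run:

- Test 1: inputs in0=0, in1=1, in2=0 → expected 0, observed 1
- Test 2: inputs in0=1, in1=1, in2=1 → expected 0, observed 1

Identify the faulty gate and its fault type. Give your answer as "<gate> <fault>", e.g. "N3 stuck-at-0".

Fault-free values for test 1 (in0=0, in1=1, in2=0): N1=0, N2=0, N3=0, N4=0, giving Y=0. Observed 1.
Test 1: faults giving observed 1 are {N2 stuck-at-1, N3 stuck-at-1, N4 stuck-at-1}.
Test 2 (in0=1, in1=1, in2=1): fault-free N1=1, N2=0, N3=1, N4=0 → 0; observed 1. Eliminates N2 stuck-at-1, N3 stuck-at-1.
Only N4 stuck-at-1 is consistent with every test.

N4 stuck-at-1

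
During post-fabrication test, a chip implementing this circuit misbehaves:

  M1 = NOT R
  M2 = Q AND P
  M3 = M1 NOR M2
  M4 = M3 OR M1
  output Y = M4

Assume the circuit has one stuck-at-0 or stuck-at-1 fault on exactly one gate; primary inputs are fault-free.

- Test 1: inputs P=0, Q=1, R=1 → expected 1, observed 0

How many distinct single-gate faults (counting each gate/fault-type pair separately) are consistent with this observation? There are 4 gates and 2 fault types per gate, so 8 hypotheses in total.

3

Fault-free: M1=0, M2=0, M3=1, M4=1 → 1. Observed 0.
  M1 stuck-at-0: output 1 ✗
  M1 stuck-at-1: output 1 ✗
  M2 stuck-at-0: output 1 ✗
  M2 stuck-at-1: output 0 ✓
  M3 stuck-at-0: output 0 ✓
  M3 stuck-at-1: output 1 ✗
  M4 stuck-at-0: output 0 ✓
  M4 stuck-at-1: output 1 ✗
Consistent faults: {M2 stuck-at-1, M3 stuck-at-0, M4 stuck-at-0} — 3 in all.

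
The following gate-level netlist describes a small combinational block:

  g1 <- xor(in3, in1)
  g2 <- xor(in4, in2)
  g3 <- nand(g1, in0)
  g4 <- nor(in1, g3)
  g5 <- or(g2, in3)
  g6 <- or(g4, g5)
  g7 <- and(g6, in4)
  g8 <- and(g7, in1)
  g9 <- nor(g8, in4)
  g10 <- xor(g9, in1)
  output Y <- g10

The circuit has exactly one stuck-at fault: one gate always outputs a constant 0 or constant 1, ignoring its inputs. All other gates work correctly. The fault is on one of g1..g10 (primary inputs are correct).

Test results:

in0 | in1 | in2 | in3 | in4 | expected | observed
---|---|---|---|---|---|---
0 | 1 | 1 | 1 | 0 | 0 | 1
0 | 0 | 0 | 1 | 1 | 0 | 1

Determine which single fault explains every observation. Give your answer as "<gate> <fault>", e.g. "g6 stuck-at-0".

Fault-free values for test 1 (in0=0, in1=1, in2=1, in3=1, in4=0): g1=0, g2=1, g3=1, g4=0, g5=1, g6=1, g7=0, g8=0, g9=1, g10=0, giving Y=0. Observed 1.
Test 1: faults giving observed 1 are {g7 stuck-at-1, g8 stuck-at-1, g9 stuck-at-0, g10 stuck-at-1}.
Test 2 (in0=0, in1=0, in2=0, in3=1, in4=1): fault-free g1=1, g2=1, g3=1, g4=0, g5=1, g6=1, g7=1, g8=0, g9=0, g10=0 → 0; observed 1. Eliminates g7 stuck-at-1, g8 stuck-at-1, g9 stuck-at-0.
Only g10 stuck-at-1 is consistent with every test.

g10 stuck-at-1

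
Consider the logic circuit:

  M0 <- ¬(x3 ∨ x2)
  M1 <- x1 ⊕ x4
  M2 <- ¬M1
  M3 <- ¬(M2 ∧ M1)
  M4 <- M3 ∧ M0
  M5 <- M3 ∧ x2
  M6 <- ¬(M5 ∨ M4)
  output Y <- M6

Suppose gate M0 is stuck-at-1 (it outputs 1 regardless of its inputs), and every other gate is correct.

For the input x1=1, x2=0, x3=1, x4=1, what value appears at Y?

Propagate with M0 forced: M0=1 [stuck-at-1], M1=0, M2=1, M3=1, M4=1, M5=0, M6=0.
So Y = 0. (Without the fault it would be 1.)

0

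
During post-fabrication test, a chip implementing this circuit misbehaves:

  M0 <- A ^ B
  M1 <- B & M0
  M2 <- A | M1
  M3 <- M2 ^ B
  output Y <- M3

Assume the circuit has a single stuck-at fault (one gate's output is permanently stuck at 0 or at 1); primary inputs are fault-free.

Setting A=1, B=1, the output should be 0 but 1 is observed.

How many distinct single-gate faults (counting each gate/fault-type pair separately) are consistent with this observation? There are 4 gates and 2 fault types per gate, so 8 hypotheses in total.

Fault-free: M0=0, M1=0, M2=1, M3=0 → 0. Observed 1.
  M0 stuck-at-0: output 0 ✗
  M0 stuck-at-1: output 0 ✗
  M1 stuck-at-0: output 0 ✗
  M1 stuck-at-1: output 0 ✗
  M2 stuck-at-0: output 1 ✓
  M2 stuck-at-1: output 0 ✗
  M3 stuck-at-0: output 0 ✗
  M3 stuck-at-1: output 1 ✓
Consistent faults: {M2 stuck-at-0, M3 stuck-at-1} — 2 in all.

2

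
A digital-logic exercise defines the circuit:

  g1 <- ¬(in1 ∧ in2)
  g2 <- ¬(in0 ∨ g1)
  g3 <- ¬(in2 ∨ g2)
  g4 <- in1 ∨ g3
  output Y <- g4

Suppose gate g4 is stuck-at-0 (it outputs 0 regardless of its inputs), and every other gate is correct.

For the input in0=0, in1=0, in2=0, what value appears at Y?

Propagate with g4 forced: g1=1, g2=0, g3=1, g4=0 [stuck-at-0].
So Y = 0. (Without the fault it would be 1.)

0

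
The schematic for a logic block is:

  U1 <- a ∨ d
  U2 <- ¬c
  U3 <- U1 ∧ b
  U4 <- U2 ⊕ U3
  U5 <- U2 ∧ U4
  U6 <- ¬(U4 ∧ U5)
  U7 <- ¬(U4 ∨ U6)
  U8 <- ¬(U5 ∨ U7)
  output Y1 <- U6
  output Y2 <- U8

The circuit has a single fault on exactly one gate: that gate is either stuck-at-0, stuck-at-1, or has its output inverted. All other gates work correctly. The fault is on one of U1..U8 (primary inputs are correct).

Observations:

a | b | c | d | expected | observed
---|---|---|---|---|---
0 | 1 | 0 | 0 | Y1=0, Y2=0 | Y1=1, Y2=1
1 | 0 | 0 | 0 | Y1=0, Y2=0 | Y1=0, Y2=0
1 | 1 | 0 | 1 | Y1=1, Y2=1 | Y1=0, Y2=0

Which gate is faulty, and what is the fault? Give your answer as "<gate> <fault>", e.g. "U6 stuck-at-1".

U1 inverted output

Fault-free values for test 1 (a=0, b=1, c=0, d=0): U1=0, U2=1, U3=0, U4=1, U5=1, U6=0, U7=0, U8=0, giving Y1=0, Y2=0. Observed Y1=1, Y2=1.
Test 1: faults giving observed Y1=1, Y2=1 are {U1 stuck-at-1, U1 inverted output, U2 stuck-at-0, U2 inverted output, U3 stuck-at-1, U3 inverted output, U4 stuck-at-0, U4 inverted output, U5 stuck-at-0, U5 inverted output}.
Test 2 (a=1, b=0, c=0, d=0): fault-free U1=1, U2=1, U3=0, U4=1, U5=1, U6=0, U7=0, U8=0 → Y1=0, Y2=0; observed Y1=0, Y2=0. Eliminates U2 stuck-at-0, U2 inverted output, U3 stuck-at-1, U3 inverted output, U4 stuck-at-0, U4 inverted output, U5 stuck-at-0, U5 inverted output.
Test 3 (a=1, b=1, c=0, d=1): fault-free U1=1, U2=1, U3=1, U4=0, U5=0, U6=1, U7=0, U8=1 → Y1=1, Y2=1; observed Y1=0, Y2=0. Eliminates U1 stuck-at-1.
Only U1 inverted output is consistent with every test.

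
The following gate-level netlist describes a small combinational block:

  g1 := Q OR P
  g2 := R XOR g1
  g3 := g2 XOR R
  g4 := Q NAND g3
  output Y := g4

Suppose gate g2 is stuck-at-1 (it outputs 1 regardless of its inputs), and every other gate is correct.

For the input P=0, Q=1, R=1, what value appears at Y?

1

Propagate with g2 forced: g1=1, g2=1 [stuck-at-1], g3=0, g4=1.
So Y = 1. (Without the fault it would be 0.)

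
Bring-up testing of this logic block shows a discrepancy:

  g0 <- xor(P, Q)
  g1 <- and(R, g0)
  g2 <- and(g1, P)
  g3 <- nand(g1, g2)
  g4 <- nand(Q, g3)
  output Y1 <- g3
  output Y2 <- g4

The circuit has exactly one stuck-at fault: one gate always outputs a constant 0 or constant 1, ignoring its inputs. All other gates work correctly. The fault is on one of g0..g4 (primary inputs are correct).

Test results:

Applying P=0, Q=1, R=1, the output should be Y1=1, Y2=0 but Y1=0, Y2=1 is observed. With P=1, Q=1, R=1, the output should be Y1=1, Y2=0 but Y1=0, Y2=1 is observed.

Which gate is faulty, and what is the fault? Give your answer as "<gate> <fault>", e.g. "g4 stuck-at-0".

g3 stuck-at-0

Fault-free values for test 1 (P=0, Q=1, R=1): g0=1, g1=1, g2=0, g3=1, g4=0, giving Y1=1, Y2=0. Observed Y1=0, Y2=1.
Test 1: faults giving observed Y1=0, Y2=1 are {g2 stuck-at-1, g3 stuck-at-0}.
Test 2 (P=1, Q=1, R=1): fault-free g0=0, g1=0, g2=0, g3=1, g4=0 → Y1=1, Y2=0; observed Y1=0, Y2=1. Eliminates g2 stuck-at-1.
Only g3 stuck-at-0 is consistent with every test.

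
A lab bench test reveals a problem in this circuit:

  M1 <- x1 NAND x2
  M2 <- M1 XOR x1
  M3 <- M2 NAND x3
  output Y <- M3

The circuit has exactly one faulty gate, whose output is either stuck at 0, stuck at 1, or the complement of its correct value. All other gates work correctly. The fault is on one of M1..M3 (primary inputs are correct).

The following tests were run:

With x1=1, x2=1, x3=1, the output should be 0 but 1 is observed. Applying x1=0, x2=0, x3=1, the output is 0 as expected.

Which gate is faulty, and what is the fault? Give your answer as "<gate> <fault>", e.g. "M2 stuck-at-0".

M1 stuck-at-1

Fault-free values for test 1 (x1=1, x2=1, x3=1): M1=0, M2=1, M3=0, giving Y=0. Observed 1.
Test 1: faults giving observed 1 are {M1 stuck-at-1, M1 inverted output, M2 stuck-at-0, M2 inverted output, M3 stuck-at-1, M3 inverted output}.
Test 2 (x1=0, x2=0, x3=1): fault-free M1=1, M2=1, M3=0 → 0; observed 0. Eliminates M1 inverted output, M2 stuck-at-0, M2 inverted output, M3 stuck-at-1, M3 inverted output.
Only M1 stuck-at-1 is consistent with every test.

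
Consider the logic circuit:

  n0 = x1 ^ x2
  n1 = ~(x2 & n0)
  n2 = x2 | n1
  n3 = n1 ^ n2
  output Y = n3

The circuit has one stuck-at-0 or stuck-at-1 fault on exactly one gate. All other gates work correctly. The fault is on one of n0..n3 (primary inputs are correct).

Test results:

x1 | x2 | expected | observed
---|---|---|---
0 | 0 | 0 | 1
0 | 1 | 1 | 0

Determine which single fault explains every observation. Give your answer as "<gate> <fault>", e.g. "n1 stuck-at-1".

n2 stuck-at-0

Fault-free values for test 1 (x1=0, x2=0): n0=0, n1=1, n2=1, n3=0, giving Y=0. Observed 1.
Test 1: faults giving observed 1 are {n2 stuck-at-0, n3 stuck-at-1}.
Test 2 (x1=0, x2=1): fault-free n0=1, n1=0, n2=1, n3=1 → 1; observed 0. Eliminates n3 stuck-at-1.
Only n2 stuck-at-0 is consistent with every test.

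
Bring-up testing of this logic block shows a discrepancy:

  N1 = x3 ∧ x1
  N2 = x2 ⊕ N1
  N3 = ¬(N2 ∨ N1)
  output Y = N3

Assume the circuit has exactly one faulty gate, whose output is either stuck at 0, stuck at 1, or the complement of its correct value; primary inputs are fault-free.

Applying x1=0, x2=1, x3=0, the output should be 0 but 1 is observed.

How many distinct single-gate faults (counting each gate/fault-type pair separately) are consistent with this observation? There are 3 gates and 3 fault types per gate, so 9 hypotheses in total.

4

Fault-free: N1=0, N2=1, N3=0 → 0. Observed 1.
  N1 stuck-at-0: output 0 ✗
  N1 stuck-at-1: output 0 ✗
  N1 inverted output: output 0 ✗
  N2 stuck-at-0: output 1 ✓
  N2 stuck-at-1: output 0 ✗
  N2 inverted output: output 1 ✓
  N3 stuck-at-0: output 0 ✗
  N3 stuck-at-1: output 1 ✓
  N3 inverted output: output 1 ✓
Consistent faults: {N2 stuck-at-0, N2 inverted output, N3 stuck-at-1, N3 inverted output} — 4 in all.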